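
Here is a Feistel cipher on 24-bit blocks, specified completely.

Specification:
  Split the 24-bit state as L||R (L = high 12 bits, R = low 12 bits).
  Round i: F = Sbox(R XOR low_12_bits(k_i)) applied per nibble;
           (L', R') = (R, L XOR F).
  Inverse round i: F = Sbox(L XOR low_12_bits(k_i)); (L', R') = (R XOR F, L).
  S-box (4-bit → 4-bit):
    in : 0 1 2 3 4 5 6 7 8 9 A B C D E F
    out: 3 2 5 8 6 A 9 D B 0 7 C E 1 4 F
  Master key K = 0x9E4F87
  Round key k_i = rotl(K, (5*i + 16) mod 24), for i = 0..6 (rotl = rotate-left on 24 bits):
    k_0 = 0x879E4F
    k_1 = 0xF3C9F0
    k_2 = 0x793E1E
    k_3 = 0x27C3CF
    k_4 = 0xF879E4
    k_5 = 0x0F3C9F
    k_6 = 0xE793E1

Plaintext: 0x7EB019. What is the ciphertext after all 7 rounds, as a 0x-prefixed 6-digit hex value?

0x024A35

s_0 = plaintext = 0x7EB019
s_1 = Round(s_0, k_0) = 0x019342
s_2 = Round(s_1, k_1) = 0x3427DC
s_3 = Round(s_2, k_2) = 0x7DC3A7
s_4 = Round(s_3, k_3) = 0x3A7447
s_5 = Round(s_4, k_4) = 0x4472DF
s_6 = Round(s_5, k_5) = 0x2DF024
s_7 = Round(s_6, k_6) = 0x024A35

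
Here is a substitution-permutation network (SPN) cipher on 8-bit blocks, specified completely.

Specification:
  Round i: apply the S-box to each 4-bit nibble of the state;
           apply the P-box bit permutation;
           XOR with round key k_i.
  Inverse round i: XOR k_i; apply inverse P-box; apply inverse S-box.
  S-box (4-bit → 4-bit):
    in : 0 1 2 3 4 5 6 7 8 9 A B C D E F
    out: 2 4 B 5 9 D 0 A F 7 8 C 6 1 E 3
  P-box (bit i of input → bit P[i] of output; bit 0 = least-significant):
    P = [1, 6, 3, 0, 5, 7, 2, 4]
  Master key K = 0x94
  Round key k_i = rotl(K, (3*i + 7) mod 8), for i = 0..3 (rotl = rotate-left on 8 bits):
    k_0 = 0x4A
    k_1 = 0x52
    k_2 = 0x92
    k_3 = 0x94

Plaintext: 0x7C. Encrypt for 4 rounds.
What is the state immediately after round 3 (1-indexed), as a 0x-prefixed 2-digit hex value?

s_0 = plaintext = 0x7C
s_1 = Round(s_0, k_0) = 0x92
s_2 = Round(s_1, k_1) = 0xB5
s_3 = Round(s_2, k_2) = 0x8D
s_4 = Round(s_3, k_3) = 0x22

0x8D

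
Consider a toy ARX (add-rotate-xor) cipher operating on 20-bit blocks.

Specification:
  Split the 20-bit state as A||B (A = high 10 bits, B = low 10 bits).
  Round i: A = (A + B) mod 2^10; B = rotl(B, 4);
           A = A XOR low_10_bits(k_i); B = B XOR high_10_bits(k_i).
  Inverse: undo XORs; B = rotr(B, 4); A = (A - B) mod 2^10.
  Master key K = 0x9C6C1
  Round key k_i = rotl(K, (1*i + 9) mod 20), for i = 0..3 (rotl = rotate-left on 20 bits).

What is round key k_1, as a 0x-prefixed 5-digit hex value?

0xB0671

K = 0x9C6C1
k_0 = rotl(K, (1*0+9) mod 20) = rotl(K, 9) = 0xD8338
k_1 = rotl(K, (1*1+9) mod 20) = rotl(K, 10) = 0xB0671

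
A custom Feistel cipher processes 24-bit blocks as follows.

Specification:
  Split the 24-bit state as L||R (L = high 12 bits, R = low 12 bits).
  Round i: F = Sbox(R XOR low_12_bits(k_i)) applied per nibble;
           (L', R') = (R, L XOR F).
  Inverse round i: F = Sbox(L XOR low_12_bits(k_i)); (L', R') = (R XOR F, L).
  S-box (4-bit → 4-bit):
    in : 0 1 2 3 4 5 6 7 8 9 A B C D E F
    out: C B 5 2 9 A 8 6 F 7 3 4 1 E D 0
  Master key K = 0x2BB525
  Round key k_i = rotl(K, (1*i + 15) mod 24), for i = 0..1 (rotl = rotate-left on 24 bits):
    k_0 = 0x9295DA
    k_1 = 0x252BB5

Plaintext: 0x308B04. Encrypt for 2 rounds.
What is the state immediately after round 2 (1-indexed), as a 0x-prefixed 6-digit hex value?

0xEE51A8

s_0 = plaintext = 0x308B04
s_1 = Round(s_0, k_0) = 0xB04EE5
s_2 = Round(s_1, k_1) = 0xEE51A8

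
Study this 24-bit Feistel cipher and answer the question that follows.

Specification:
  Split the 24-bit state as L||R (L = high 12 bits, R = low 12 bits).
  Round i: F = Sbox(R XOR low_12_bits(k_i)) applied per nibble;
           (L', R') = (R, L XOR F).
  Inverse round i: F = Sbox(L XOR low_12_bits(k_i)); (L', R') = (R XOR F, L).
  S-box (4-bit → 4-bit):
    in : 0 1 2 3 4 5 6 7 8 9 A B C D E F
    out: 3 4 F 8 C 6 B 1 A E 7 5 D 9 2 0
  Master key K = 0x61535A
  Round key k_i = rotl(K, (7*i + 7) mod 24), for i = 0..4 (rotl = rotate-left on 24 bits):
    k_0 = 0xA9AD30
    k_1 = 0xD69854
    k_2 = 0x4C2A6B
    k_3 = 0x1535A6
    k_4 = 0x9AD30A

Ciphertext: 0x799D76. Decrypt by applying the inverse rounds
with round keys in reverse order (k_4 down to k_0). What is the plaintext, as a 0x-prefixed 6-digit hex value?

s_0 = ciphertext = 0x799D76
s_1 = InvRound(s_0, k_4) = 0x19E799
s_2 = InvRound(s_1, k_3) = 0xB1319E
s_3 = InvRound(s_2, k_2) = 0x584B13
s_4 = InvRound(s_3, k_1) = 0x280584
s_5 = InvRound(s_4, k_0) = 0x5D7280

0x5D7280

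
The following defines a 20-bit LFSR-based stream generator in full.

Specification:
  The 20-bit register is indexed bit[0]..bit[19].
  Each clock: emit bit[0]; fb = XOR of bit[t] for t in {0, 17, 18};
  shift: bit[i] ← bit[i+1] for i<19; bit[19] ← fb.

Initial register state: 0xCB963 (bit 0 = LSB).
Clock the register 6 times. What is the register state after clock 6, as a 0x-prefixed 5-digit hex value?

0xBB2E5

reg_0 = 0xCB963
clock 1: out=1, reg = 0x65CB1
clock 2: out=1, reg = 0xB2E58
clock 3: out=0, reg = 0xD972C
clock 4: out=0, reg = 0xECB96
clock 5: out=0, reg = 0x765CB
clock 6: out=1, reg = 0xBB2E5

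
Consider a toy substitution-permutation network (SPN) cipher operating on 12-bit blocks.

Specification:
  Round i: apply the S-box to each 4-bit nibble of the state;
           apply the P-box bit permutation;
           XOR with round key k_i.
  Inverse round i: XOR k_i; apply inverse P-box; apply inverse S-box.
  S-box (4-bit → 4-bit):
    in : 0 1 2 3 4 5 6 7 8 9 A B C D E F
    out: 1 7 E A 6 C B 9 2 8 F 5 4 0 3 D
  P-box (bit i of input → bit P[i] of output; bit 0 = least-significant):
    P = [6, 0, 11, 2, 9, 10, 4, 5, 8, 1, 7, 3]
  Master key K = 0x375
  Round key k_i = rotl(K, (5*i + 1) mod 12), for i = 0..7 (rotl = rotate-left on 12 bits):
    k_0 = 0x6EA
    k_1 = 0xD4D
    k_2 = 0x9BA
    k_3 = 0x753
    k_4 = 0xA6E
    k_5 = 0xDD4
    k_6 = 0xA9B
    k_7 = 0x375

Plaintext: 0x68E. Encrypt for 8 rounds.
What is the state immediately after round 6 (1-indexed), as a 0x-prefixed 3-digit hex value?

0x471

s_0 = plaintext = 0x68E
s_1 = Round(s_0, k_0) = 0x3A1
s_2 = Round(s_1, k_1) = 0x336
s_3 = Round(s_2, k_2) = 0xDD5
s_4 = Round(s_3, k_3) = 0xF57
s_5 = Round(s_4, k_4) = 0xB92
s_6 = Round(s_5, k_5) = 0x471
s_7 = Round(s_6, k_6) = 0x078
s_8 = Round(s_7, k_7) = 0x054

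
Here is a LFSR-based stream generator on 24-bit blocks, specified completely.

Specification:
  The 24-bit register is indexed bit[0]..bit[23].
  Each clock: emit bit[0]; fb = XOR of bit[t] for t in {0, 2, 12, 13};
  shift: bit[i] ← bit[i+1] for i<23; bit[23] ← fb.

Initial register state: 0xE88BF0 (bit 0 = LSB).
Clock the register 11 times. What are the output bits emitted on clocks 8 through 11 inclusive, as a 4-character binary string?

reg_0 = 0xE88BF0
clock 1: out=0, reg = 0x7445F8
clock 2: out=0, reg = 0x3A22FC
clock 3: out=0, reg = 0x1D117E
clock 4: out=0, reg = 0x0E88BF
clock 5: out=1, reg = 0x07445F
clock 6: out=1, reg = 0x03A22F
clock 7: out=1, reg = 0x81D117
clock 8: out=1, reg = 0xC0E88B
clock 9: out=1, reg = 0x607445
clock 10: out=1, reg = 0x303A22
clock 11: out=0, reg = 0x181D11

1110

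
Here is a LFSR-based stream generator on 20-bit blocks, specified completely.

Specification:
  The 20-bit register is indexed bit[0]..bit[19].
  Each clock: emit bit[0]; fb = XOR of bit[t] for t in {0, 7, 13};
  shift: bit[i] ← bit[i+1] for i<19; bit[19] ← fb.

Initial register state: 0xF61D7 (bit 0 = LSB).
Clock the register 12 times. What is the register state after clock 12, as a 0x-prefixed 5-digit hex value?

0x8EFF6

reg_0 = 0xF61D7
clock 1: out=1, reg = 0xFB0EB
clock 2: out=1, reg = 0xFD875
clock 3: out=1, reg = 0xFEC3A
clock 4: out=0, reg = 0xFF61D
clock 5: out=1, reg = 0x7FB0E
clock 6: out=0, reg = 0xBFD87
clock 7: out=1, reg = 0xDFEC3
clock 8: out=1, reg = 0xEFF61
clock 9: out=1, reg = 0x77FB0
clock 10: out=0, reg = 0x3BFD8
clock 11: out=0, reg = 0x1DFEC
clock 12: out=0, reg = 0x8EFF6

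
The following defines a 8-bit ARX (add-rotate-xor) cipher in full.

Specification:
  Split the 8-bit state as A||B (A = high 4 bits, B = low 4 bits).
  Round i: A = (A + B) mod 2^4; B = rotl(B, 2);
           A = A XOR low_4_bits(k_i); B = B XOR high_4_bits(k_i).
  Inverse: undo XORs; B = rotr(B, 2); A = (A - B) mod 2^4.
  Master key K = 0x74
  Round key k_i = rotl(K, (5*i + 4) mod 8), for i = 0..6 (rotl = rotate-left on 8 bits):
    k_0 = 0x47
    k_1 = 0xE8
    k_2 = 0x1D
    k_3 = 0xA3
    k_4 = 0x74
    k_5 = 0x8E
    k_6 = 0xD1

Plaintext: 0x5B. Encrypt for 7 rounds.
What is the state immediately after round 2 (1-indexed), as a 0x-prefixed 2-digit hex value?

0x94

s_0 = plaintext = 0x5B
s_1 = Round(s_0, k_0) = 0x7A
s_2 = Round(s_1, k_1) = 0x94
s_3 = Round(s_2, k_2) = 0x00
s_4 = Round(s_3, k_3) = 0x3A
s_5 = Round(s_4, k_4) = 0x9D
s_6 = Round(s_5, k_5) = 0x8F
s_7 = Round(s_6, k_6) = 0x62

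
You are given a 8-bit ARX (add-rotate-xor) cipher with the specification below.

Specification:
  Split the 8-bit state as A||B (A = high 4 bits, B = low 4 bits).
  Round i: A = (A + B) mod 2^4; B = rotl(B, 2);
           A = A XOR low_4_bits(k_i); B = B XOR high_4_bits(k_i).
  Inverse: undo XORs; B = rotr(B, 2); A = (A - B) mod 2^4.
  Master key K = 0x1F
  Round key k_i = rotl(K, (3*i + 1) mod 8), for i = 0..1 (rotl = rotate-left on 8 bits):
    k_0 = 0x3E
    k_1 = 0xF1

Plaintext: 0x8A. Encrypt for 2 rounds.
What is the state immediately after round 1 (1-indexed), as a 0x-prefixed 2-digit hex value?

0xC9

s_0 = plaintext = 0x8A
s_1 = Round(s_0, k_0) = 0xC9
s_2 = Round(s_1, k_1) = 0x49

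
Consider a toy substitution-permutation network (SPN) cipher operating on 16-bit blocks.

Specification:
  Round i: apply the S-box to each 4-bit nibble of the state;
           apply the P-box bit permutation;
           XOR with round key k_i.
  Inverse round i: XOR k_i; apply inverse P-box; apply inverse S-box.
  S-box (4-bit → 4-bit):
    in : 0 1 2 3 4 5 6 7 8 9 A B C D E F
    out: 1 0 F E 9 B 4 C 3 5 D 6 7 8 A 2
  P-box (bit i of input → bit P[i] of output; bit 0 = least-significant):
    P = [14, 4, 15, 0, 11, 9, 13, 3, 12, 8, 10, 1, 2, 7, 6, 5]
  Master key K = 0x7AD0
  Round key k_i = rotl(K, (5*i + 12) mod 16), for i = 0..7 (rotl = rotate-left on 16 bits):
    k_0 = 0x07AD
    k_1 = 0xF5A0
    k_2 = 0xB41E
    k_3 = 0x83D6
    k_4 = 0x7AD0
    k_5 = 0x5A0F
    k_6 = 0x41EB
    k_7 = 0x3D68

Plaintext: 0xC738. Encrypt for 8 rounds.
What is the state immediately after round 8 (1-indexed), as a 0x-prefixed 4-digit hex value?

0x5936

s_0 = plaintext = 0xC738
s_1 = Round(s_0, k_0) = 0x6173
s_2 = Round(s_1, k_1) = 0x55F9
s_3 = Round(s_2, k_2) = 0x67B8
s_4 = Round(s_3, k_3) = 0xE584
s_5 = Round(s_4, k_4) = 0x2173
s_6 = Round(s_5, k_5) = 0xFAF2
s_7 = Round(s_6, k_6) = 0x9778
s_8 = Round(s_7, k_7) = 0x5936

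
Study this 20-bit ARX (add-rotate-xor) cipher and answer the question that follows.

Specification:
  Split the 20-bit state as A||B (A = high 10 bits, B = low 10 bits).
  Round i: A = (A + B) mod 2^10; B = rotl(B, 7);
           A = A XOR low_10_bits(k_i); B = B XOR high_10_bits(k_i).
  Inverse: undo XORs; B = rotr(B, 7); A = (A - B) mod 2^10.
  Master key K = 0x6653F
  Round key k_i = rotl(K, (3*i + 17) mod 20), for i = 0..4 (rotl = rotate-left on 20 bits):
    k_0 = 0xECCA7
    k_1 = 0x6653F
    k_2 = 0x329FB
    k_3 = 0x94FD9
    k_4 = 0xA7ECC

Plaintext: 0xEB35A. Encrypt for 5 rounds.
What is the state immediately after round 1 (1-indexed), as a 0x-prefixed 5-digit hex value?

s_0 = plaintext = 0xEB35A
s_1 = Round(s_0, k_0) = 0xE86D8
s_2 = Round(s_1, k_1) = 0xD19C2
s_3 = Round(s_2, k_2) = 0x3CDF2
s_4 = Round(s_3, k_3) = 0x4F36D
s_5 = Round(s_4, k_4) = 0x99472

0xE86D8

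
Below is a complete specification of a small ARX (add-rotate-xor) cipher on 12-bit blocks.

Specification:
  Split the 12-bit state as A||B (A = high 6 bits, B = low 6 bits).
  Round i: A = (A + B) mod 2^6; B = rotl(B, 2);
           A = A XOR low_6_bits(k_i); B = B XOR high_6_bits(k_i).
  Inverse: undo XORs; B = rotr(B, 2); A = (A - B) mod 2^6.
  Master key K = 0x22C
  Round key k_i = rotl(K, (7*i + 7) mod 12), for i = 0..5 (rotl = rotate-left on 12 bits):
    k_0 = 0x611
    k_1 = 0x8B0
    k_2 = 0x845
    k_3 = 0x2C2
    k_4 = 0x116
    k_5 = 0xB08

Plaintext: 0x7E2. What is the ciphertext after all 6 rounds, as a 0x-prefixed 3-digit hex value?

s_0 = plaintext = 0x7E2
s_1 = Round(s_0, k_0) = 0x412
s_2 = Round(s_1, k_1) = 0x4AB
s_3 = Round(s_2, k_2) = 0xE0F
s_4 = Round(s_3, k_3) = 0x177
s_5 = Round(s_4, k_4) = 0xA9B
s_6 = Round(s_5, k_5) = 0x341

0x341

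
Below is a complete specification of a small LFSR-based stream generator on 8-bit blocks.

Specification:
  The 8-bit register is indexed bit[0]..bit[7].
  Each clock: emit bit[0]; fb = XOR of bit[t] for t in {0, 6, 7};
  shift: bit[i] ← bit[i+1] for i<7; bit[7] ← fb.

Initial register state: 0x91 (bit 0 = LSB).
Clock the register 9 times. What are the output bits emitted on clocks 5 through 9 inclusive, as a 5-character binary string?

reg_0 = 0x91
clock 1: out=1, reg = 0x48
clock 2: out=0, reg = 0xA4
clock 3: out=0, reg = 0xD2
clock 4: out=0, reg = 0x69
clock 5: out=1, reg = 0x34
clock 6: out=0, reg = 0x1A
clock 7: out=0, reg = 0x0D
clock 8: out=1, reg = 0x86
clock 9: out=0, reg = 0xC3

10010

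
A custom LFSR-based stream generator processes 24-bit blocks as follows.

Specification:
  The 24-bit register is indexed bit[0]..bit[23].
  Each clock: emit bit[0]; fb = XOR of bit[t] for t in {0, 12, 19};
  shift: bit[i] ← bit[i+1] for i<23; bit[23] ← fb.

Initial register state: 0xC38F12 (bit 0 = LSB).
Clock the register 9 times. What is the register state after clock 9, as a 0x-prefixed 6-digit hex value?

0xB961C7

reg_0 = 0xC38F12
clock 1: out=0, reg = 0x61C789
clock 2: out=1, reg = 0xB0E3C4
clock 3: out=0, reg = 0x5871E2
clock 4: out=0, reg = 0x2C38F1
clock 5: out=1, reg = 0x961C78
clock 6: out=0, reg = 0xCB0E3C
clock 7: out=0, reg = 0xE5871E
clock 8: out=0, reg = 0x72C38F
clock 9: out=1, reg = 0xB961C7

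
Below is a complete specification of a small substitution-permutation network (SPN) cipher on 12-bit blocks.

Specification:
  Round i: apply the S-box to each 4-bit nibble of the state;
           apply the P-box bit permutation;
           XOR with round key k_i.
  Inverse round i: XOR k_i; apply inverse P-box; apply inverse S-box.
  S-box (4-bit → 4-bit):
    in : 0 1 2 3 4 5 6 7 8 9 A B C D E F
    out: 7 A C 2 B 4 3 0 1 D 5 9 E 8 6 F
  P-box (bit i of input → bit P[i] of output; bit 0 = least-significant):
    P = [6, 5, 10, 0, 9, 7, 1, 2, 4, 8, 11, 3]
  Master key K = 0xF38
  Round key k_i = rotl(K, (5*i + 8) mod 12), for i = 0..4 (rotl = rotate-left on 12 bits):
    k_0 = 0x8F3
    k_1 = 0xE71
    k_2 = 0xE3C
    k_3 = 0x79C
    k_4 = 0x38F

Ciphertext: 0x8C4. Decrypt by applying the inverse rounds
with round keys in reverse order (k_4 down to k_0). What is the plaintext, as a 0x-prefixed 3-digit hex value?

s_0 = ciphertext = 0x8C4
s_1 = InvRound(s_0, k_4) = 0xCAB
s_2 = InvRound(s_1, k_3) = 0x091
s_3 = InvRound(s_2, k_2) = 0x24C
s_4 = InvRound(s_3, k_1) = 0x9DC
s_5 = InvRound(s_4, k_0) = 0x121

0x121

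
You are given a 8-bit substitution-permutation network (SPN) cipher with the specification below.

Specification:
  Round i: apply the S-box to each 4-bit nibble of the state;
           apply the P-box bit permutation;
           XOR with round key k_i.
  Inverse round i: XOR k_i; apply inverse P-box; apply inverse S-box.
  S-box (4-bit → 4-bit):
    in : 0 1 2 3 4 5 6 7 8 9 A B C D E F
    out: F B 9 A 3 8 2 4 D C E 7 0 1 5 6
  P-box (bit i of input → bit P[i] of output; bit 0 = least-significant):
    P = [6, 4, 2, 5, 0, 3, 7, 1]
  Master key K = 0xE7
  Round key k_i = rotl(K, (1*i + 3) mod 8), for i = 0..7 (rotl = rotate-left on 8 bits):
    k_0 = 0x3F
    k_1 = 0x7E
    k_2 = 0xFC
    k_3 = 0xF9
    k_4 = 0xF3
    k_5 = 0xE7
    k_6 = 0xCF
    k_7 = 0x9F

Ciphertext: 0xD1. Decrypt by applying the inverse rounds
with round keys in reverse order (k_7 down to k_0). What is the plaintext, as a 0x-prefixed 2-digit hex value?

0x22

s_0 = ciphertext = 0xD1
s_1 = InvRound(s_0, k_7) = 0x3E
s_2 = InvRound(s_1, k_6) = 0xE1
s_3 = InvRound(s_2, k_5) = 0x57
s_4 = InvRound(s_3, k_4) = 0x79
s_5 = InvRound(s_4, k_3) = 0x7C
s_6 = InvRound(s_5, k_2) = 0x7C
s_7 = InvRound(s_6, k_1) = 0x5C
s_8 = InvRound(s_7, k_0) = 0x22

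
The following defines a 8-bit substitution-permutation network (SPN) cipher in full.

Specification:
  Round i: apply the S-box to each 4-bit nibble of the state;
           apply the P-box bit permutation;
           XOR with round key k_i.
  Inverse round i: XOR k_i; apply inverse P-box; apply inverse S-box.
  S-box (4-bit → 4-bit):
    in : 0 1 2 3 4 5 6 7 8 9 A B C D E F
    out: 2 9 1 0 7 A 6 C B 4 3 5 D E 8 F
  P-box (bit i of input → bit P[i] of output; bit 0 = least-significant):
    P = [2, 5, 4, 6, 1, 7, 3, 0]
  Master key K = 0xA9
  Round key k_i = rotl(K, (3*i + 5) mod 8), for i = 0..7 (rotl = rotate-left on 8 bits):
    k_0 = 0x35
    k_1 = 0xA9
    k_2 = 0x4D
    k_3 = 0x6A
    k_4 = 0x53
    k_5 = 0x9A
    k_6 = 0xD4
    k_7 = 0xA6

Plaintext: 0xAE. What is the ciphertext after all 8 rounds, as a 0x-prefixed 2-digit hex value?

s_0 = plaintext = 0xAE
s_1 = Round(s_0, k_0) = 0xF7
s_2 = Round(s_1, k_1) = 0x72
s_3 = Round(s_2, k_2) = 0x40
s_4 = Round(s_3, k_3) = 0xC0
s_5 = Round(s_4, k_4) = 0x78
s_6 = Round(s_5, k_5) = 0xF7
s_7 = Round(s_6, k_6) = 0x0F
s_8 = Round(s_7, k_7) = 0x52

0x52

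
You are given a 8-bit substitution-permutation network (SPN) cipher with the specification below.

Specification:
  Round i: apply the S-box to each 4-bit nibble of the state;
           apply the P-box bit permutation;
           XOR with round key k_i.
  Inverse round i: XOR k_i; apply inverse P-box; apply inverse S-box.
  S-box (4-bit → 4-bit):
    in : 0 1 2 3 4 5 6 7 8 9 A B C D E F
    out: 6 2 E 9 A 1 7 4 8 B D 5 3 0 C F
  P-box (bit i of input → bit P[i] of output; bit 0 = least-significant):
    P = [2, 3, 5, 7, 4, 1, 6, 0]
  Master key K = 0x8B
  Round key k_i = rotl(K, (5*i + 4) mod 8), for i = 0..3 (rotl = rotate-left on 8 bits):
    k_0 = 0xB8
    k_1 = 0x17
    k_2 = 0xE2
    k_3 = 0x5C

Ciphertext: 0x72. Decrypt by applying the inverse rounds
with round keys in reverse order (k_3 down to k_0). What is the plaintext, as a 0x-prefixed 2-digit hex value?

0x9B

s_0 = ciphertext = 0x72
s_1 = InvRound(s_0, k_3) = 0x16
s_2 = InvRound(s_1, k_2) = 0xBA
s_3 = InvRound(s_2, k_1) = 0x8F
s_4 = InvRound(s_3, k_0) = 0x9B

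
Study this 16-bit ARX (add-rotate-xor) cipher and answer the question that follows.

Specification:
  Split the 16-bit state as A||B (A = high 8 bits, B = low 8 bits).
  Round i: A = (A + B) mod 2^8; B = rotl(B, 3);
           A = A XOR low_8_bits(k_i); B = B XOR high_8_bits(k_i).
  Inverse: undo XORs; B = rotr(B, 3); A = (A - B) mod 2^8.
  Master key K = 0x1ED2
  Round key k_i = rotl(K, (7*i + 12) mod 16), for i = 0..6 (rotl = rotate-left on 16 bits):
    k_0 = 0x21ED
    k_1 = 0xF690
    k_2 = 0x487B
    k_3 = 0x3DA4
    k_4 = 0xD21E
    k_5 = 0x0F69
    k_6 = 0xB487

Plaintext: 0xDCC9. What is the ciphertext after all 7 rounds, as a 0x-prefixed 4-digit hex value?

s_0 = plaintext = 0xDCC9
s_1 = Round(s_0, k_0) = 0x486F
s_2 = Round(s_1, k_1) = 0x278D
s_3 = Round(s_2, k_2) = 0xCF24
s_4 = Round(s_3, k_3) = 0x571C
s_5 = Round(s_4, k_4) = 0x6D32
s_6 = Round(s_5, k_5) = 0xF69E
s_7 = Round(s_6, k_6) = 0x1340

0x1340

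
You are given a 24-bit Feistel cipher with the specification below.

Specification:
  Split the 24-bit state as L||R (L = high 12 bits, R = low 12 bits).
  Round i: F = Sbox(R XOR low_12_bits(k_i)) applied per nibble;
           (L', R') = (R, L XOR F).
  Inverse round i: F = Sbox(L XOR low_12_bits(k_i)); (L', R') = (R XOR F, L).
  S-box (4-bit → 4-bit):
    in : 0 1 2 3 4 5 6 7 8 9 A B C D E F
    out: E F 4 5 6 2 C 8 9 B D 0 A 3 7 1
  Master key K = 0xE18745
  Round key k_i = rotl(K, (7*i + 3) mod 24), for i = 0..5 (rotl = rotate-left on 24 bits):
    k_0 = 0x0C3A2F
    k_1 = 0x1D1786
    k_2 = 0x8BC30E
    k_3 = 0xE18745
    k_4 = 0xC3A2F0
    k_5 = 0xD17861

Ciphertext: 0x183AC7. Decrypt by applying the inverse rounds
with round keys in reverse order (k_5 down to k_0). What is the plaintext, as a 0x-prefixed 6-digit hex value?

0xB9B4BD

s_0 = ciphertext = 0x183AC7
s_1 = InvRound(s_0, k_5) = 0x1B3183
s_2 = InvRound(s_1, k_4) = 0x4E61B3
s_3 = InvRound(s_2, k_3) = 0x4664E6
s_4 = InvRound(s_3, k_2) = 0xC2F466
s_5 = InvRound(s_4, k_1) = 0x4BDC2F
s_6 = InvRound(s_5, k_0) = 0xB9B4BD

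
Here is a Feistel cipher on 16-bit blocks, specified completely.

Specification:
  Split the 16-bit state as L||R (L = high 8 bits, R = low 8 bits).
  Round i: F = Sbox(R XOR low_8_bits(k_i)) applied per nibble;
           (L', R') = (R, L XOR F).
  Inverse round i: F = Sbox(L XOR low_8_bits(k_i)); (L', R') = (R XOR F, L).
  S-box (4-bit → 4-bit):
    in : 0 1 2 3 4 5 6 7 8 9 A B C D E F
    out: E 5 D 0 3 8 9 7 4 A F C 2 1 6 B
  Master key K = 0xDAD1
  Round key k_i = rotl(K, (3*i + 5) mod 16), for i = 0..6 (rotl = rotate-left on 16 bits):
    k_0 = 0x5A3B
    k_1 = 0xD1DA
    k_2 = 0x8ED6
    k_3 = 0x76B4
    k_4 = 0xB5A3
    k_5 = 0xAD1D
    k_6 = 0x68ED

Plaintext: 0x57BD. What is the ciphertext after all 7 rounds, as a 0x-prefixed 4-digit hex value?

0x94FC

s_0 = plaintext = 0x57BD
s_1 = Round(s_0, k_0) = 0xBD1E
s_2 = Round(s_1, k_1) = 0x1E9E
s_3 = Round(s_2, k_2) = 0x9E2A
s_4 = Round(s_3, k_3) = 0x2A38
s_5 = Round(s_4, k_4) = 0x3886
s_6 = Round(s_5, k_5) = 0x8694
s_7 = Round(s_6, k_6) = 0x94FC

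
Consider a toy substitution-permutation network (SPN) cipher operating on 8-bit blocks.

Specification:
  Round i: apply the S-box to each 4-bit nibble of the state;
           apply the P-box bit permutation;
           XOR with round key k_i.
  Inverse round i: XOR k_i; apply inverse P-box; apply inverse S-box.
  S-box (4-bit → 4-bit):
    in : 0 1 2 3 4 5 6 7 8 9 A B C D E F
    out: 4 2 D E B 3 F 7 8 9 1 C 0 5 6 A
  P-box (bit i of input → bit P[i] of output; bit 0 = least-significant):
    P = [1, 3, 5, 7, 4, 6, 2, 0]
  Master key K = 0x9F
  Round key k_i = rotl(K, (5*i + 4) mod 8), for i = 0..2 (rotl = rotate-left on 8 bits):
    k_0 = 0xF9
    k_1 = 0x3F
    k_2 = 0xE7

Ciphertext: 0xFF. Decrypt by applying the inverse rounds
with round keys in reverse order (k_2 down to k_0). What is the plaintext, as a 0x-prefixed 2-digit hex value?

0xBE

s_0 = ciphertext = 0xFF
s_1 = InvRound(s_0, k_2) = 0xA1
s_2 = InvRound(s_1, k_1) = 0xD4
s_3 = InvRound(s_2, k_0) = 0xBE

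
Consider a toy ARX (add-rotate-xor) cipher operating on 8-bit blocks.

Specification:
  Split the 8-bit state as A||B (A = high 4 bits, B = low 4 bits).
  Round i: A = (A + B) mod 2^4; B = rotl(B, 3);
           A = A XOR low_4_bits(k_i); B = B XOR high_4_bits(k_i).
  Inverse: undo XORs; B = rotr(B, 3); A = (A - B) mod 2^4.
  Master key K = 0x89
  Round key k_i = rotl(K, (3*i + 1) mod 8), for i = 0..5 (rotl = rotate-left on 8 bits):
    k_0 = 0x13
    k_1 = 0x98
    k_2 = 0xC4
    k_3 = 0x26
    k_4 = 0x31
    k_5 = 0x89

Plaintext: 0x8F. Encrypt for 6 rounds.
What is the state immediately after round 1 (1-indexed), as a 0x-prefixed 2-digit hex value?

0x4E

s_0 = plaintext = 0x8F
s_1 = Round(s_0, k_0) = 0x4E
s_2 = Round(s_1, k_1) = 0xAE
s_3 = Round(s_2, k_2) = 0xCB
s_4 = Round(s_3, k_3) = 0x1F
s_5 = Round(s_4, k_4) = 0x1C
s_6 = Round(s_5, k_5) = 0x4E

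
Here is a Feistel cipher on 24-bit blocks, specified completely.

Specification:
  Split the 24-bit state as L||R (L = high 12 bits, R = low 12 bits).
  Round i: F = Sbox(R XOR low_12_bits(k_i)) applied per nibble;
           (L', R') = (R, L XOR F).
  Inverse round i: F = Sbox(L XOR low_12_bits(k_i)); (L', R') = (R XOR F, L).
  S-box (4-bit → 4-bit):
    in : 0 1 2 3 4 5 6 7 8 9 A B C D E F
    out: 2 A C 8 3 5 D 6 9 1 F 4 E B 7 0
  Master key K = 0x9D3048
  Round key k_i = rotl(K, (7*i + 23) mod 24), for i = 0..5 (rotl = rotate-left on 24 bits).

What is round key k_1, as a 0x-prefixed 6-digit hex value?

K = 0x9D3048
k_0 = rotl(K, (7*0+23) mod 24) = rotl(K, 23) = 0x4E9824
k_1 = rotl(K, (7*1+23) mod 24) = rotl(K, 6) = 0x4C1227

0x4C1227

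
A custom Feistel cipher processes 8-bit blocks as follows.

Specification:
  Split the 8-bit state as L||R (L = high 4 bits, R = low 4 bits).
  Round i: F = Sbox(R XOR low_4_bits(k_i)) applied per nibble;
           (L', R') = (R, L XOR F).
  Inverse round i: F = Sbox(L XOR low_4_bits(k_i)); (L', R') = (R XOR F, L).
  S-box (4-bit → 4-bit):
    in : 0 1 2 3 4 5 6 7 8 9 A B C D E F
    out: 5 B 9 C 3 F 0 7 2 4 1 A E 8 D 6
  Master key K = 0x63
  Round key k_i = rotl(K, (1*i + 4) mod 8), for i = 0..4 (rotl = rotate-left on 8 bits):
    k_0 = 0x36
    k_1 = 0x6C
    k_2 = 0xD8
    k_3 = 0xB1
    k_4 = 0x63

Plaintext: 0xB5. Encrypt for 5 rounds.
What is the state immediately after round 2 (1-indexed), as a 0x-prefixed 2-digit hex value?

s_0 = plaintext = 0xB5
s_1 = Round(s_0, k_0) = 0x57
s_2 = Round(s_1, k_1) = 0x7F
s_3 = Round(s_2, k_2) = 0xF0
s_4 = Round(s_3, k_3) = 0x04
s_5 = Round(s_4, k_4) = 0x47

0x7F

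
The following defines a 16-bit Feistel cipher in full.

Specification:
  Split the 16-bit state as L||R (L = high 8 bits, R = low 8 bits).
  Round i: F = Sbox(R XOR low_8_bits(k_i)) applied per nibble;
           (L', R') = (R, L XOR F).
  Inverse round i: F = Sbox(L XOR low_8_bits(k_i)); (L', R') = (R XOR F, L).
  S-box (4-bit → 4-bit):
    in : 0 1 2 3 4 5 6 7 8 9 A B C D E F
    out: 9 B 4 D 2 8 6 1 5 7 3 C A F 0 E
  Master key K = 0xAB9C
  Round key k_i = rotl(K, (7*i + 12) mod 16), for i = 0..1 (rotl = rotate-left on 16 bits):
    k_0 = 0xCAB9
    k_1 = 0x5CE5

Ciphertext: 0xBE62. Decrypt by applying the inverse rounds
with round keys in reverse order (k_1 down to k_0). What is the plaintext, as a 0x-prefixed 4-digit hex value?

s_0 = ciphertext = 0xBE62
s_1 = InvRound(s_0, k_1) = 0xEEBE
s_2 = InvRound(s_1, k_0) = 0x3FEE

0x3FEE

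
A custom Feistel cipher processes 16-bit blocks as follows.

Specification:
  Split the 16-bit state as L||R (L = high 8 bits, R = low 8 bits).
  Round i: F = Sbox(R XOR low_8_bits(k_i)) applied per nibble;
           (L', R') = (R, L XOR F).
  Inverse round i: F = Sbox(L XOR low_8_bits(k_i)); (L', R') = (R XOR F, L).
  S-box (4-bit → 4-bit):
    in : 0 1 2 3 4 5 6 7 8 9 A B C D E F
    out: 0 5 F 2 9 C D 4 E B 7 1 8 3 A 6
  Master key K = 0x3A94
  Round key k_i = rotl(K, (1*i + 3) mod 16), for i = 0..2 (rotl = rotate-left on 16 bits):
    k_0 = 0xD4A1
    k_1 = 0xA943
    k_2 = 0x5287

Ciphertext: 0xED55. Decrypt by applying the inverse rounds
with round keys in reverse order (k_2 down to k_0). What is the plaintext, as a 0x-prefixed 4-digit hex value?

0x0968

s_0 = ciphertext = 0xED55
s_1 = InvRound(s_0, k_2) = 0x82ED
s_2 = InvRound(s_1, k_1) = 0x6882
s_3 = InvRound(s_2, k_0) = 0x0968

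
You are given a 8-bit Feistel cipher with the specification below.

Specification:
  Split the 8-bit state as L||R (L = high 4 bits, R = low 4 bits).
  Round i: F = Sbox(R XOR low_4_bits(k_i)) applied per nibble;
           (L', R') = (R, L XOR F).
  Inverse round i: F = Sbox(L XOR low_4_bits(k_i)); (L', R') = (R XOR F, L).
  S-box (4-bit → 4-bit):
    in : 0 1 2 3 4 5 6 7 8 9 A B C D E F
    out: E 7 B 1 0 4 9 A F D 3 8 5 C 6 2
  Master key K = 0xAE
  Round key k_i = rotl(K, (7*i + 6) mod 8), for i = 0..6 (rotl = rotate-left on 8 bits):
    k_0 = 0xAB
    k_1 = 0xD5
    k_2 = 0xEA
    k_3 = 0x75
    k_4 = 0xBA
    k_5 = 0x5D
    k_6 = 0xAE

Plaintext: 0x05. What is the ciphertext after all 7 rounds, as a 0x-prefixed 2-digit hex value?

0x6C

s_0 = plaintext = 0x05
s_1 = Round(s_0, k_0) = 0x56
s_2 = Round(s_1, k_1) = 0x64
s_3 = Round(s_2, k_2) = 0x40
s_4 = Round(s_3, k_3) = 0x00
s_5 = Round(s_4, k_4) = 0x03
s_6 = Round(s_5, k_5) = 0x36
s_7 = Round(s_6, k_6) = 0x6C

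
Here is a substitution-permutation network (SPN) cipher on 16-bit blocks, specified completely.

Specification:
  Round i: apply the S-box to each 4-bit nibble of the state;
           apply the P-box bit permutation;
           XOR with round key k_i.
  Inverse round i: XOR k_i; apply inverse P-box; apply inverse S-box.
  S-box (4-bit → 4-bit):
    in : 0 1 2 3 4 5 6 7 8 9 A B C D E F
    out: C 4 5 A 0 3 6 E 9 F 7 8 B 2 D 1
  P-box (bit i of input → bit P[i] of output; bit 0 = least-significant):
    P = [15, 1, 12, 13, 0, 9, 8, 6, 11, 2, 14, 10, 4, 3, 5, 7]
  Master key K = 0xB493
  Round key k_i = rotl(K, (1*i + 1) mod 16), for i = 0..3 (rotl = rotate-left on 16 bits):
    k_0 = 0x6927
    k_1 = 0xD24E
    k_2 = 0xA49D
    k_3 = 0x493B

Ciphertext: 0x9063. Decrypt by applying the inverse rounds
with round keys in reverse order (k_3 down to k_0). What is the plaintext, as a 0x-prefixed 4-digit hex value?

s_0 = ciphertext = 0x9063
s_1 = InvRound(s_0, k_3) = 0x5202
s_2 = InvRound(s_1, k_2) = 0xC759
s_3 = InvRound(s_2, k_1) = 0xF326
s_4 = InvRound(s_3, k_0) = 0x4F52

0x4F52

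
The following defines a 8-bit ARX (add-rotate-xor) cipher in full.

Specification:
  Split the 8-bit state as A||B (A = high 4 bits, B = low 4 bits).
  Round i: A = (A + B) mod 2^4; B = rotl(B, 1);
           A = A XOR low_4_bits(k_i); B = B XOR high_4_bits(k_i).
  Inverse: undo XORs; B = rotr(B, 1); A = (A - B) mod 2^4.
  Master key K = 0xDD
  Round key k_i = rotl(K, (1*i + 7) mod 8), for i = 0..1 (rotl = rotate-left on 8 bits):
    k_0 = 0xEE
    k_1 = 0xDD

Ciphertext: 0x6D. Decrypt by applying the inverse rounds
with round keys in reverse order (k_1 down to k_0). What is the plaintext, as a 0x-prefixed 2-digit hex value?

0xE7

s_0 = ciphertext = 0x6D
s_1 = InvRound(s_0, k_1) = 0xB0
s_2 = InvRound(s_1, k_0) = 0xE7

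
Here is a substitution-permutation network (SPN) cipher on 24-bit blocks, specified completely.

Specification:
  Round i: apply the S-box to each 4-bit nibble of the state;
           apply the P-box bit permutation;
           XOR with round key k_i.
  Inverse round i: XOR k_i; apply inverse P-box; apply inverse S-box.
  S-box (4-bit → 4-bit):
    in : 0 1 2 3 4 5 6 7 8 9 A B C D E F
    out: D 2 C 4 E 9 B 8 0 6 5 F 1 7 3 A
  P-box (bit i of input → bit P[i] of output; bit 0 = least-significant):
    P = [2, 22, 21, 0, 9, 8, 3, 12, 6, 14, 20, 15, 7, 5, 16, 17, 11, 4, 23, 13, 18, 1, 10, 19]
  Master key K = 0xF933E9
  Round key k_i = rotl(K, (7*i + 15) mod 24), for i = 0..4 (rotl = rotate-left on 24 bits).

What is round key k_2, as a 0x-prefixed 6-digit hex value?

K = 0xF933E9
k_0 = rotl(K, (7*0+15) mod 24) = rotl(K, 15) = 0xF4FC99
k_1 = rotl(K, (7*1+15) mod 24) = rotl(K, 22) = 0x7E4CFA
k_2 = rotl(K, (7*2+15) mod 24) = rotl(K, 5) = 0x267D3F

0x267D3F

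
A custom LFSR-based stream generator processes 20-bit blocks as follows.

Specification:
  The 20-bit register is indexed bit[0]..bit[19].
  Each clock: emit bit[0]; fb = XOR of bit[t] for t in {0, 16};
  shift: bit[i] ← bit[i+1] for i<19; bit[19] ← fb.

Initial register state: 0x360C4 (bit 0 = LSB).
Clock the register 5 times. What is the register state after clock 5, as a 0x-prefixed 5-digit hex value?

0xB9B06

reg_0 = 0x360C4
clock 1: out=0, reg = 0x9B062
clock 2: out=0, reg = 0xCD831
clock 3: out=1, reg = 0xE6C18
clock 4: out=0, reg = 0x7360C
clock 5: out=0, reg = 0xB9B06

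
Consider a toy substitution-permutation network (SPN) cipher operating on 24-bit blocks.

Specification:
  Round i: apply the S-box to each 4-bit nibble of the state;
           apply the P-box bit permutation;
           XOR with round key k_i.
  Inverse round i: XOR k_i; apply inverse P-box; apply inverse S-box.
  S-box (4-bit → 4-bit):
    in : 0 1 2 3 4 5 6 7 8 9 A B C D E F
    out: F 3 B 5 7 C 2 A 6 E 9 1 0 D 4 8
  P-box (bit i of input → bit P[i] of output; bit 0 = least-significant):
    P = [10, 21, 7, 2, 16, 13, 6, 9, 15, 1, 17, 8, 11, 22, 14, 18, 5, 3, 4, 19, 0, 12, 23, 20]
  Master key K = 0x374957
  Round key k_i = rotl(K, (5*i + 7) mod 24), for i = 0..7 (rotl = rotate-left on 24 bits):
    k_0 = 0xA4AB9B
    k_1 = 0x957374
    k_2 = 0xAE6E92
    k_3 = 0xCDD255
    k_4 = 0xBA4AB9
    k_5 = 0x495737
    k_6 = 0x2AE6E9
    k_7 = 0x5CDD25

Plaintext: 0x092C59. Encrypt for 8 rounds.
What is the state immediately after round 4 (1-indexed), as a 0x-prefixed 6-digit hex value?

0x8A3476

s_0 = plaintext = 0x092C59
s_1 = Round(s_0, k_0) = 0x58B146
s_2 = Round(s_1, k_1) = 0x24DB2E
s_3 = Round(s_2, k_2) = 0xBB942B
s_4 = Round(s_3, k_3) = 0x8A3476
s_5 = Round(s_4, k_4) = 0x10B09B
s_6 = Round(s_5, k_5) = 0x43E84C
s_7 = Round(s_6, k_6) = 0xA9969A
s_8 = Round(s_7, k_7) = 0x00BB7A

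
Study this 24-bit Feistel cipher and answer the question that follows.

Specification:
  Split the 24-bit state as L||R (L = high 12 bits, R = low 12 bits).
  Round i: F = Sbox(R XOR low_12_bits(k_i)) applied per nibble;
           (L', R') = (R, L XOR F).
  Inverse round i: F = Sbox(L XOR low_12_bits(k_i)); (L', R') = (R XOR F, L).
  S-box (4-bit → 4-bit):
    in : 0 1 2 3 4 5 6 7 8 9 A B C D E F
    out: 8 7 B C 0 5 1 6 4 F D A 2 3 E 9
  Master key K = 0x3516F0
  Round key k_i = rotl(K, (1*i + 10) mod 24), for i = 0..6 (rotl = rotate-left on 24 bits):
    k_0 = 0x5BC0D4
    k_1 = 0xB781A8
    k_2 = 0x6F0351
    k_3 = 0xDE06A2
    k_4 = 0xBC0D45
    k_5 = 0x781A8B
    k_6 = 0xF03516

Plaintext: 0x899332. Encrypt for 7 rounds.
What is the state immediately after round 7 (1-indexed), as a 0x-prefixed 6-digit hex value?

s_0 = plaintext = 0x899332
s_1 = Round(s_0, k_0) = 0x332478
s_2 = Round(s_1, k_1) = 0x47860A
s_3 = Round(s_2, k_2) = 0x60A122
s_4 = Round(s_3, k_3) = 0x122042
s_5 = Round(s_4, k_4) = 0x0422A4
s_6 = Round(s_5, k_5) = 0x2A44FB
s_7 = Round(s_6, k_6) = 0x4FB547

0x4FB547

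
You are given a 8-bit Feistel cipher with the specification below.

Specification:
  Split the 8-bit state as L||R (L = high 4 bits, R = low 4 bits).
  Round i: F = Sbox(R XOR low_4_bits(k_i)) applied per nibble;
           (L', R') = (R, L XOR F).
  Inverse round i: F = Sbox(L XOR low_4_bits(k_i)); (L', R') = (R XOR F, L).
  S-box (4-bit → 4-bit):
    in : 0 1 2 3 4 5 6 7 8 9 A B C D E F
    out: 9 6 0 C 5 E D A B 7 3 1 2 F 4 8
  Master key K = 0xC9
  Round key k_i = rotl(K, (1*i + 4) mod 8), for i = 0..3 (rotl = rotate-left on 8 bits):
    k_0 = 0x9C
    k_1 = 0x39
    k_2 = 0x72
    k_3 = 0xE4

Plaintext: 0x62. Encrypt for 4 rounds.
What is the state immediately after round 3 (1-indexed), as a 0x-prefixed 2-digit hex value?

s_0 = plaintext = 0x62
s_1 = Round(s_0, k_0) = 0x22
s_2 = Round(s_1, k_1) = 0x23
s_3 = Round(s_2, k_2) = 0x34
s_4 = Round(s_3, k_3) = 0x4A

0x34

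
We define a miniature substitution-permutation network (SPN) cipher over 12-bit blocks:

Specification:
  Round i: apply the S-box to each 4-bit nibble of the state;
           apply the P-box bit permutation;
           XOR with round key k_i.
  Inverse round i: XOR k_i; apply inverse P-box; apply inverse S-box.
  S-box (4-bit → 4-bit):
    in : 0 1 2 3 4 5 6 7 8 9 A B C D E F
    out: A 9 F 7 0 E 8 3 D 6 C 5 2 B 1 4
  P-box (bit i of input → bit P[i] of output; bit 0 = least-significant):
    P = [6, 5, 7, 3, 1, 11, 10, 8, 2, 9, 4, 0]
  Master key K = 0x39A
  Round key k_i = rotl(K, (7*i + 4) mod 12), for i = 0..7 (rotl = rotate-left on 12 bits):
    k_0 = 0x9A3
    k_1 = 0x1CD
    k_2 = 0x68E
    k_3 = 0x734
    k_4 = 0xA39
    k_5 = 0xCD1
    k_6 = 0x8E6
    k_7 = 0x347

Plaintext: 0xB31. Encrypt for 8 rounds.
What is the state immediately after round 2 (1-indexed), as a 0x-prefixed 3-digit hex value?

s_0 = plaintext = 0xB31
s_1 = Round(s_0, k_0) = 0x5FD
s_2 = Round(s_1, k_1) = 0x7B4
s_3 = Round(s_2, k_2) = 0x088
s_4 = Round(s_3, k_3) = 0x0FF
s_5 = Round(s_4, k_4) = 0xCB8
s_6 = Round(s_5, k_5) = 0xA1B
s_7 = Round(s_6, k_6) = 0x935
s_8 = Round(s_7, k_7) = 0xDFD

0x7B4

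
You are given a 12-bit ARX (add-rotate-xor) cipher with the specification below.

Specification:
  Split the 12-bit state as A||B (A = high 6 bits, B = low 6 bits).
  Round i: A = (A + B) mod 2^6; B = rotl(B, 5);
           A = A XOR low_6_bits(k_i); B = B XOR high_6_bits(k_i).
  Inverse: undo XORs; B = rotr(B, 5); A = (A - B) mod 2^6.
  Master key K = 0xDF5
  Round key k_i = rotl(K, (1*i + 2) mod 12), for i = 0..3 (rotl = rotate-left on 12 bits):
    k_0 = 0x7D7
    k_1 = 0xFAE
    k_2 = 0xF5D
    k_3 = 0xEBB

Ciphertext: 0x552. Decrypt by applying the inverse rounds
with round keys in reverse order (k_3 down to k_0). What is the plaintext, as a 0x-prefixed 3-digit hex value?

0x360

s_0 = ciphertext = 0x552
s_1 = InvRound(s_0, k_3) = 0x751
s_2 = InvRound(s_1, k_2) = 0x9D9
s_3 = InvRound(s_2, k_1) = 0xE8F
s_4 = InvRound(s_3, k_0) = 0x360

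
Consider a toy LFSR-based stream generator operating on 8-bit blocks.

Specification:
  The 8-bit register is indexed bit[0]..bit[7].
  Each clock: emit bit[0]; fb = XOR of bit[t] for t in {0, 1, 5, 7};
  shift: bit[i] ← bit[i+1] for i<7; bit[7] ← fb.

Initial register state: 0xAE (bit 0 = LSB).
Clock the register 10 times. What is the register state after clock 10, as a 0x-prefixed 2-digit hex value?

reg_0 = 0xAE
clock 1: out=0, reg = 0xD7
clock 2: out=1, reg = 0xEB
clock 3: out=1, reg = 0x75
clock 4: out=1, reg = 0x3A
clock 5: out=0, reg = 0x1D
clock 6: out=1, reg = 0x8E
clock 7: out=0, reg = 0x47
clock 8: out=1, reg = 0x23
clock 9: out=1, reg = 0x91
clock 10: out=1, reg = 0x48

0x48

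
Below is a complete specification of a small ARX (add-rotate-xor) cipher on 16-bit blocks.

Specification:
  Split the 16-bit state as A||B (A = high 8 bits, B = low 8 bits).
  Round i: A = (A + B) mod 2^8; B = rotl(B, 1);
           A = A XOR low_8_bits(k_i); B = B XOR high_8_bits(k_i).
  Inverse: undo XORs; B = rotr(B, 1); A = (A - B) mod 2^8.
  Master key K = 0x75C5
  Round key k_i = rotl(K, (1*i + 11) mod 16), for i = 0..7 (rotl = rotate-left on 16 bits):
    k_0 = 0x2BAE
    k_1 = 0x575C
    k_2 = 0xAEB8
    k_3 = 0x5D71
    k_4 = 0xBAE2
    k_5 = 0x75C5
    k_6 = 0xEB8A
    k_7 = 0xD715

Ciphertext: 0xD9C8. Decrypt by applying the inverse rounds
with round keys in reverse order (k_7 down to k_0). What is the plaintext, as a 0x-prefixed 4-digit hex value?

s_0 = ciphertext = 0xD9C8
s_1 = InvRound(s_0, k_7) = 0x3D8F
s_2 = InvRound(s_1, k_6) = 0x8532
s_3 = InvRound(s_2, k_5) = 0x9DA3
s_4 = InvRound(s_3, k_4) = 0xF38C
s_5 = InvRound(s_4, k_3) = 0x9AE8
s_6 = InvRound(s_5, k_2) = 0xFF23
s_7 = InvRound(s_6, k_1) = 0x693A
s_8 = InvRound(s_7, k_0) = 0x3F88

0x3F88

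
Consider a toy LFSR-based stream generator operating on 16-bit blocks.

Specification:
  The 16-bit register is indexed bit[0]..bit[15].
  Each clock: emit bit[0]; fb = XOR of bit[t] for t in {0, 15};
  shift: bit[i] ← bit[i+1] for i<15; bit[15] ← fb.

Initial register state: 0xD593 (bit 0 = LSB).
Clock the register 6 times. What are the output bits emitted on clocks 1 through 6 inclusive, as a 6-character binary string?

110010

reg_0 = 0xD593
clock 1: out=1, reg = 0x6AC9
clock 2: out=1, reg = 0xB564
clock 3: out=0, reg = 0xDAB2
clock 4: out=0, reg = 0xED59
clock 5: out=1, reg = 0x76AC
clock 6: out=0, reg = 0x3B56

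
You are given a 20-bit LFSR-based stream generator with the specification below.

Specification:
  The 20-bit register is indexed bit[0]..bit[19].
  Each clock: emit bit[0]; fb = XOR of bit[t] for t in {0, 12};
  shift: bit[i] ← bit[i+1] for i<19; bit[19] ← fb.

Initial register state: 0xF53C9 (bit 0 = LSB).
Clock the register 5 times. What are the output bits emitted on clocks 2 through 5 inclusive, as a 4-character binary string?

0010

reg_0 = 0xF53C9
clock 1: out=1, reg = 0x7A9E4
clock 2: out=0, reg = 0x3D4F2
clock 3: out=0, reg = 0x9EA79
clock 4: out=1, reg = 0xCF53C
clock 5: out=0, reg = 0xE7A9E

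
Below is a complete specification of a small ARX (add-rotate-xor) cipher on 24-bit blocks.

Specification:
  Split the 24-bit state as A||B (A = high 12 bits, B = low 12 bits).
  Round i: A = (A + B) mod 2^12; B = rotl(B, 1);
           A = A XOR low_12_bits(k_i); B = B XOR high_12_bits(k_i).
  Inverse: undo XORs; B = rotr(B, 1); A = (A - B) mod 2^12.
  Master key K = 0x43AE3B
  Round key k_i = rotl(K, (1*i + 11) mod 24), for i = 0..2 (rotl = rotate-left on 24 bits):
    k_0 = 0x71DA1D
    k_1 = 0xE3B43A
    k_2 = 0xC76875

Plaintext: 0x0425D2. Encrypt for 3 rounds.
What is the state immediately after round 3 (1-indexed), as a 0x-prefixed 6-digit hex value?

0xC352E6

s_0 = plaintext = 0x0425D2
s_1 = Round(s_0, k_0) = 0xC09CB9
s_2 = Round(s_1, k_1) = 0xCF8748
s_3 = Round(s_2, k_2) = 0xC352E6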